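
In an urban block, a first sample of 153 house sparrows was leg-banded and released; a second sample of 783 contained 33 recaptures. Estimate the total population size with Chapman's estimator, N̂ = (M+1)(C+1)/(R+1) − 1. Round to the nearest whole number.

N̂ = (153+1)(783+1)/(33+1) − 1 = 154·784/34 − 1
= 120736/34 − 1 ≈ 3551.1 − 1 ≈ 3550.1 → 3550

N ≈ 3550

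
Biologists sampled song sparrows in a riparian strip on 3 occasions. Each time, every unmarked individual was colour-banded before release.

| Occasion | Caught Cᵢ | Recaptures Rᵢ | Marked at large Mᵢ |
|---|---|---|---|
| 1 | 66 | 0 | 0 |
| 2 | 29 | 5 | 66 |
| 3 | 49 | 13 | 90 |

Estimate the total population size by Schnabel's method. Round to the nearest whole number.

Σ MᵢCᵢ = 0·66 + 66·29 + 90·49 = 0 + 1914 + 4410 = 6324
Σ Rᵢ = 0 + 5 + 13 = 18
N̂ = 6324 / 18 ≈ 351.3 → 351

N ≈ 351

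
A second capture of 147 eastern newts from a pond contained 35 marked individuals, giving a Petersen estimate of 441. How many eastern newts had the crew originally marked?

From N = M·C/R: M = N·R / C = 441·35 / 147 = 15435 / 147 = 105.

M = 105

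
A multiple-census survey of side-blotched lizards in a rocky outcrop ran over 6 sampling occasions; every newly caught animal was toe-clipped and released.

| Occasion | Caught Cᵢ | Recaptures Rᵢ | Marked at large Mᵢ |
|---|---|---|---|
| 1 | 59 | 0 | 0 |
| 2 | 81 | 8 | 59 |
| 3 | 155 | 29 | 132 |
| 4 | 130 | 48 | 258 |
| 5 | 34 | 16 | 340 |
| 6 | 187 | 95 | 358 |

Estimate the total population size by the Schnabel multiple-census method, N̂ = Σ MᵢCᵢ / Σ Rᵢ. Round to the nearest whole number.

Σ MᵢCᵢ = 0·59 + 59·81 + 132·155 + 258·130 + 340·34 + 358·187 = 0 + 4779 + 20460 + 33540 + 11560 + 66946 = 137285
Σ Rᵢ = 0 + 8 + 29 + 48 + 16 + 95 = 196
N̂ = 137285 / 196 ≈ 700.4 → 700

N ≈ 700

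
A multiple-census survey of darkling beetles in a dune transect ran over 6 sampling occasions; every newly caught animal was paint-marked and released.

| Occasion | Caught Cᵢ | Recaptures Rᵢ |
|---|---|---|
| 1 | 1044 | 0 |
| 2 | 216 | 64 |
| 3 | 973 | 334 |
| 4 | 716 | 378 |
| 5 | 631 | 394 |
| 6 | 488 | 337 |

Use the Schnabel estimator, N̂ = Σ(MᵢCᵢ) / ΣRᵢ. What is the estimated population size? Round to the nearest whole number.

Marked at large before each occasion: Mᵢ = Σⱼ<ᵢ (Cⱼ − Rⱼ) → M1=0, M2=1044, M3=1196, M4=1835, M5=2173, M6=2410
Σ MᵢCᵢ = 0·1044 + 1044·216 + 1196·973 + 1835·716 + 2173·631 + 2410·488 = 0 + 225504 + 1163708 + 1313860 + 1371163 + 1176080 = 5250315
Σ Rᵢ = 0 + 64 + 334 + 378 + 394 + 337 = 1507
N̂ = 5250315 / 1507 ≈ 3484.0 → 3484

N ≈ 3484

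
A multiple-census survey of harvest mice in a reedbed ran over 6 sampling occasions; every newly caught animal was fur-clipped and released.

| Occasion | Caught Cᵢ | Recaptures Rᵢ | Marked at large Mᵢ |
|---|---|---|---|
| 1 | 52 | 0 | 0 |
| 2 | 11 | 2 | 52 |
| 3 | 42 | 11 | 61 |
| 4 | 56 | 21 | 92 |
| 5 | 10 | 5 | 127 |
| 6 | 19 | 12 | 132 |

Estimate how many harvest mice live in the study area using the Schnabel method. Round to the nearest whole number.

N ≈ 237

Σ MᵢCᵢ = 0·52 + 52·11 + 61·42 + 92·56 + 127·10 + 132·19 = 0 + 572 + 2562 + 5152 + 1270 + 2508 = 12064
Σ Rᵢ = 0 + 2 + 11 + 21 + 5 + 12 = 51
N̂ = 12064 / 51 ≈ 236.5 → 237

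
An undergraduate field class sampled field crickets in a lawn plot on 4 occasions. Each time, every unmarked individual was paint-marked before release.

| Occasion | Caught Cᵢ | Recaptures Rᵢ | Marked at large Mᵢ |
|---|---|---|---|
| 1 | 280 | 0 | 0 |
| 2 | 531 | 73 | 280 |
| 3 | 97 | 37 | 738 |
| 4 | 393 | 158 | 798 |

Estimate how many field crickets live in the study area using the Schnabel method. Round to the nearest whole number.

N ≈ 1992

Σ MᵢCᵢ = 0·280 + 280·531 + 738·97 + 798·393 = 0 + 148680 + 71586 + 313614 = 533880
Σ Rᵢ = 0 + 73 + 37 + 158 = 268
N̂ = 533880 / 268 ≈ 1992.1 → 1992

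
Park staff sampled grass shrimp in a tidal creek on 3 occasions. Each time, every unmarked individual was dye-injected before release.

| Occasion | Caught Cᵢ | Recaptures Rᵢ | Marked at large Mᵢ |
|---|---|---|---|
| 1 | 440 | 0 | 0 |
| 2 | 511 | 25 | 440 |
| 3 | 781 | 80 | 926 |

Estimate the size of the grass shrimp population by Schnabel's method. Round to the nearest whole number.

Σ MᵢCᵢ = 0·440 + 440·511 + 926·781 = 0 + 224840 + 723206 = 948046
Σ Rᵢ = 0 + 25 + 80 = 105
N̂ = 948046 / 105 ≈ 9029.0 → 9029

N ≈ 9029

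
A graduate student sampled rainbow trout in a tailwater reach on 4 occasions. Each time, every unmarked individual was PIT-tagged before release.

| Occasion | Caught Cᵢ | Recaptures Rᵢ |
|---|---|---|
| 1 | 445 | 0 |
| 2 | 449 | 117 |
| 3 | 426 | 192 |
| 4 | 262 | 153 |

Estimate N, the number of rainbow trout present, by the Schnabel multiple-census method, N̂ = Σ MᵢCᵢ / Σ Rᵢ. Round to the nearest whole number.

N ≈ 1722

Marked at large before each occasion: Mᵢ = Σⱼ<ᵢ (Cⱼ − Rⱼ) → M1=0, M2=445, M3=777, M4=1011
Σ MᵢCᵢ = 0·445 + 445·449 + 777·426 + 1011·262 = 0 + 199805 + 331002 + 264882 = 795689
Σ Rᵢ = 0 + 117 + 192 + 153 = 462
N̂ = 795689 / 462 ≈ 1722.3 → 1722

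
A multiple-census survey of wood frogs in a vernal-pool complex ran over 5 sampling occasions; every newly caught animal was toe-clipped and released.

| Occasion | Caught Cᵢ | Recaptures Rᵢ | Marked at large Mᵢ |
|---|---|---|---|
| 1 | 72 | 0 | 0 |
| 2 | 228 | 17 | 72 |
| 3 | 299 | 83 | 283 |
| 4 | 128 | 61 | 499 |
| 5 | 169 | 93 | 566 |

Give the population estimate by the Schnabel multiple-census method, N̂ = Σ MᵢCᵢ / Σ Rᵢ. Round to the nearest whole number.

Σ MᵢCᵢ = 0·72 + 72·228 + 283·299 + 499·128 + 566·169 = 0 + 16416 + 84617 + 63872 + 95654 = 260559
Σ Rᵢ = 0 + 17 + 83 + 61 + 93 = 254
N̂ = 260559 / 254 ≈ 1025.8 → 1026

N ≈ 1026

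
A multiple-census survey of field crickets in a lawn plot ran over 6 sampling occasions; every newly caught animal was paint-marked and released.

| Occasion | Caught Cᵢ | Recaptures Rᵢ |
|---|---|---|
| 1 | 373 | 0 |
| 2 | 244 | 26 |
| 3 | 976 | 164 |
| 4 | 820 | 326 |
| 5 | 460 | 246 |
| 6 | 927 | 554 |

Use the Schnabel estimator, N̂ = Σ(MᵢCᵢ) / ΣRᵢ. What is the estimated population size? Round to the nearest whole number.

Marked at large before each occasion: Mᵢ = Σⱼ<ᵢ (Cⱼ − Rⱼ) → M1=0, M2=373, M3=591, M4=1403, M5=1897, M6=2111
Σ MᵢCᵢ = 0·373 + 373·244 + 591·976 + 1403·820 + 1897·460 + 2111·927 = 0 + 91012 + 576816 + 1150460 + 872620 + 1956897 = 4647805
Σ Rᵢ = 0 + 26 + 164 + 326 + 246 + 554 = 1316
N̂ = 4647805 / 1316 ≈ 3531.8 → 3532

N ≈ 3532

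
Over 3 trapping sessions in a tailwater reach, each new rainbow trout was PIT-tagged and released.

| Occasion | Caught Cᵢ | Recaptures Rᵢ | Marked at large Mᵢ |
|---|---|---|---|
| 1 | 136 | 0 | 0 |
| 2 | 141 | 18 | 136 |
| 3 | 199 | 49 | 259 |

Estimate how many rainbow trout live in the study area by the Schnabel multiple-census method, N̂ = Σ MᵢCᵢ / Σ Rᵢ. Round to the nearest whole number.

Σ MᵢCᵢ = 0·136 + 136·141 + 259·199 = 0 + 19176 + 51541 = 70717
Σ Rᵢ = 0 + 18 + 49 = 67
N̂ = 70717 / 67 ≈ 1055.48 → 1055

N ≈ 1055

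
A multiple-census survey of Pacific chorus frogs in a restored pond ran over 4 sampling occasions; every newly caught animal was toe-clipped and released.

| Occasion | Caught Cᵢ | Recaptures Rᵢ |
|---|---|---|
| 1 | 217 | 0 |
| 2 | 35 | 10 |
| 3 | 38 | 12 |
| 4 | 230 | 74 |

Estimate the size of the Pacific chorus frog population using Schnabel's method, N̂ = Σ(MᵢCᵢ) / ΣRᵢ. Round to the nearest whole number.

N ≈ 817

Marked at large before each occasion: Mᵢ = Σⱼ<ᵢ (Cⱼ − Rⱼ) → M1=0, M2=217, M3=242, M4=268
Σ MᵢCᵢ = 0·217 + 217·35 + 242·38 + 268·230 = 0 + 7595 + 9196 + 61640 = 78431
Σ Rᵢ = 0 + 10 + 12 + 74 = 96
N̂ = 78431 / 96 ≈ 817.0 → 817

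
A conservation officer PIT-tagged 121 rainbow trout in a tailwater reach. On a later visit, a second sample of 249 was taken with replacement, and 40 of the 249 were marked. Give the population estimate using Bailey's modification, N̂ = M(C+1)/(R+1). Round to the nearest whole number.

N̂ = 121·(249+1)/(40+1) = 121·250/41 = 30250/41 ≈ 737.8 → 738

N ≈ 738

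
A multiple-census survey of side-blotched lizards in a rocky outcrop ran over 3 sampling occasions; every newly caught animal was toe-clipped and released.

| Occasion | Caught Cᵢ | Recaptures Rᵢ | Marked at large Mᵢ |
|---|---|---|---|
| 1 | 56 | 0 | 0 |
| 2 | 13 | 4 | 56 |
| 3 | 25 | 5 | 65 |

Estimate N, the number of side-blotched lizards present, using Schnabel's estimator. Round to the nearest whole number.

Σ MᵢCᵢ = 0·56 + 56·13 + 65·25 = 0 + 728 + 1625 = 2353
Σ Rᵢ = 0 + 4 + 5 = 9
N̂ = 2353 / 9 ≈ 261.4 → 261

N ≈ 261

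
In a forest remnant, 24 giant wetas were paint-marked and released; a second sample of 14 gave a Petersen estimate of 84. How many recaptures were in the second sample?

From N = M·C/R: R = M·C / N = 24·14 / 84 = 336 / 84 = 4.

R = 4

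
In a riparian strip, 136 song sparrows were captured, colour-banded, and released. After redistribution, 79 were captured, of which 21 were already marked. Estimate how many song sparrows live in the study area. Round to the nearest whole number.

If marked individuals mix randomly, R/C ≈ M/N, giving N ≈ M·C/R.
N = (136 × 79) / 21 = 10744 / 21 ≈ 511.6 → 512

N ≈ 512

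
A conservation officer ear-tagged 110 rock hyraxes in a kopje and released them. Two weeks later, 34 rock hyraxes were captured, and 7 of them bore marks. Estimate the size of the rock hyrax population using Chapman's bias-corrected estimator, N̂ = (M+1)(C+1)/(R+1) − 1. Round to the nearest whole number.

N̂ = (110+1)(34+1)/(7+1) − 1 = 111·35/8 − 1
= 3885/8 − 1 ≈ 485.6 − 1 ≈ 484.6 → 485

N ≈ 485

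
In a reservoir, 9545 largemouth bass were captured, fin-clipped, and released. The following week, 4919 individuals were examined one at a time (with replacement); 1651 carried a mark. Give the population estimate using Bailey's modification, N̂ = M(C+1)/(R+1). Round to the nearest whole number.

N ≈ 28,427

N̂ = 9545·(4919+1)/(1651+1) = 9545·4920/1652 = 46961400/1652 ≈ 28427.0 → 28427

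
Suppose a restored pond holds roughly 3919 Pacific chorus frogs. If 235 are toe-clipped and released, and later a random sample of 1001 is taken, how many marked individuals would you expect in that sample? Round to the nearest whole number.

expected recaptures ≈ 60

Expected recaptures E[R] = M·C / N.
E[R] = 235 × 1001 / 3919 = 235235 / 3919 ≈ 60.0 → 60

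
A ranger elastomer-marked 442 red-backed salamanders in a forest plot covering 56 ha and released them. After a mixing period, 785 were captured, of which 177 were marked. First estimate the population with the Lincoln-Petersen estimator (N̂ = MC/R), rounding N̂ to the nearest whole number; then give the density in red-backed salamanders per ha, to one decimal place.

N̂ = 442·785/177 = 346970/177 ≈ 1960.3 → 1960
Density = N̂ / area = 1960 / 56 = 35.0 per ha

density ≈ 35.0 red-backed salamanders per ha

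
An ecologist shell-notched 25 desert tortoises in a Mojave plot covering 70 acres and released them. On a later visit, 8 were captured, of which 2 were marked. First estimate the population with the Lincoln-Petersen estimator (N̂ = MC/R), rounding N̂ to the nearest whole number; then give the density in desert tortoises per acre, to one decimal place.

N̂ = 25·8/2 = 200/2 = 100
Density = N̂ / area = 100 / 70 ≈ 1.43 → 1.4 per acre

density ≈ 1.4 desert tortoises per acre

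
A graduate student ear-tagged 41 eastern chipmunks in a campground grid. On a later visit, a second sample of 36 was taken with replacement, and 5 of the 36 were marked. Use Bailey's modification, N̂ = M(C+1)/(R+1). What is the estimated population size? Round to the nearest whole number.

N ≈ 253

N̂ = 41·(36+1)/(5+1) = 41·37/6 = 1517/6 ≈ 252.8 → 253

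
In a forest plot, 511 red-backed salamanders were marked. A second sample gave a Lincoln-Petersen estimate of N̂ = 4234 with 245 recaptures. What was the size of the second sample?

From N = M·C/R: C = N·R / M = 4234·245 / 511 = 1037330 / 511 = 2030.

C = 2030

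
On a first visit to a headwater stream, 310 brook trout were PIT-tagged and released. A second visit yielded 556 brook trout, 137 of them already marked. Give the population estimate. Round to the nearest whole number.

N ≈ 1258

If marked individuals mix randomly, R/C ≈ M/N, giving N ≈ M·C/R.
N = (310 × 556) / 137 = 172360 / 137 ≈ 1258.1 → 1258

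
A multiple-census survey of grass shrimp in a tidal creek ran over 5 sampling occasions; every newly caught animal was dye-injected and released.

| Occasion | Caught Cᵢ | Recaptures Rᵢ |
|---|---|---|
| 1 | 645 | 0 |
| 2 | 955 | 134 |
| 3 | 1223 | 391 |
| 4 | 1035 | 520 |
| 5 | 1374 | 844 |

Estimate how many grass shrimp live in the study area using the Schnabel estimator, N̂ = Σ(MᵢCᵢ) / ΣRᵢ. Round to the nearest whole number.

Marked at large before each occasion: Mᵢ = Σⱼ<ᵢ (Cⱼ − Rⱼ) → M1=0, M2=645, M3=1466, M4=2298, M5=2813
Σ MᵢCᵢ = 0·645 + 645·955 + 1466·1223 + 2298·1035 + 2813·1374 = 0 + 615975 + 1792918 + 2378430 + 3865062 = 8652385
Σ Rᵢ = 0 + 134 + 391 + 520 + 844 = 1889
N̂ = 8652385 / 1889 ≈ 4580.4 → 4580

N ≈ 4580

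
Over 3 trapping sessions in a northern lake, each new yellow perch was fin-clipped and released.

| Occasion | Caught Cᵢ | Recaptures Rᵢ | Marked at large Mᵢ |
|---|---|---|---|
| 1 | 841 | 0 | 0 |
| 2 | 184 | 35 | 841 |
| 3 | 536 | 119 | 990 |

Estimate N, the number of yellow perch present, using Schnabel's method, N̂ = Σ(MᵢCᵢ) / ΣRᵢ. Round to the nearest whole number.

Σ MᵢCᵢ = 0·841 + 841·184 + 990·536 = 0 + 154744 + 530640 = 685384
Σ Rᵢ = 0 + 35 + 119 = 154
N̂ = 685384 / 154 ≈ 4450.5 → 4451

N ≈ 4451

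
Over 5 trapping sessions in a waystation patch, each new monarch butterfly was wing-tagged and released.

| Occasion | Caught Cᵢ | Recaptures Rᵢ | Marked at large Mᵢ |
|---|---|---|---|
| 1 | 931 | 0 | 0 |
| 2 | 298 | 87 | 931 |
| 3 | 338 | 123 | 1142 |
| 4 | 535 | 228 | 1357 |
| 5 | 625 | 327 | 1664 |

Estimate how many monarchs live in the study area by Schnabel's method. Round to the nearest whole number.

N ≈ 3176

Σ MᵢCᵢ = 0·931 + 931·298 + 1142·338 + 1357·535 + 1664·625 = 0 + 277438 + 385996 + 725995 + 1040000 = 2429429
Σ Rᵢ = 0 + 87 + 123 + 228 + 327 = 765
N̂ = 2429429 / 765 ≈ 3175.7 → 3176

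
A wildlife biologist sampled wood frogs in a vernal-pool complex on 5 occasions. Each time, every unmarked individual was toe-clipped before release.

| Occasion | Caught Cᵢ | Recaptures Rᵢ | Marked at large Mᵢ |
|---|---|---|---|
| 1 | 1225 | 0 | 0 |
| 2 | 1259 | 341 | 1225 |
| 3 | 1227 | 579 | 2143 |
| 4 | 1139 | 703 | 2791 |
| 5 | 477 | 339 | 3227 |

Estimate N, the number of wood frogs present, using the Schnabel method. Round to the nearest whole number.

Σ MᵢCᵢ = 0·1225 + 1225·1259 + 2143·1227 + 2791·1139 + 3227·477 = 0 + 1542275 + 2629461 + 3178949 + 1539279 = 8889964
Σ Rᵢ = 0 + 341 + 579 + 703 + 339 = 1962
N̂ = 8889964 / 1962 ≈ 4531.1 → 4531

N ≈ 4531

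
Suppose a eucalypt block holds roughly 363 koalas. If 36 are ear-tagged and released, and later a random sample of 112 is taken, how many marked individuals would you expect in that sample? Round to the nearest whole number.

The marked fraction of the population is 36/363, so in a sample of 112 expect C·(M/N) marked.
E[R] = 36 × 112 / 363 = 4032 / 363 ≈ 11.1 → 11

expected recaptures ≈ 11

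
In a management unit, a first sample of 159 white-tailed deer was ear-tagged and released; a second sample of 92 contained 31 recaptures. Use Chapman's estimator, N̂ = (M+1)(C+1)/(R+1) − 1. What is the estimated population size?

N = 464

N̂ = (159+1)(92+1)/(31+1) − 1 = 160·93/32 − 1
= 14880/32 − 1 = 465 − 1 = 464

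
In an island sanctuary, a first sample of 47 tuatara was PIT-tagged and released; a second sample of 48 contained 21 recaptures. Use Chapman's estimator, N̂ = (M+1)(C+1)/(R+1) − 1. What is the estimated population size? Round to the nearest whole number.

N̂ = (47+1)(48+1)/(21+1) − 1 = 48·49/22 − 1
= 2352/22 − 1 ≈ 106.9 − 1 ≈ 105.9 → 106

N ≈ 106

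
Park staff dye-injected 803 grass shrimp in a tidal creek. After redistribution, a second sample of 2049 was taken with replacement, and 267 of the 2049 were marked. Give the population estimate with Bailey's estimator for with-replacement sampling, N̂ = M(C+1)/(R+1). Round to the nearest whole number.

N ≈ 6142

N̂ = 803·(2049+1)/(267+1) = 803·2050/268 = 1646150/268 ≈ 6142.4 → 6142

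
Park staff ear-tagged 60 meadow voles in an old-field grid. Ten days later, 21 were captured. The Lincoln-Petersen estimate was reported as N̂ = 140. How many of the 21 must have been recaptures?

From N = M·C/R: R = M·C / N = 60·21 / 140 = 1260 / 140 = 9.

R = 9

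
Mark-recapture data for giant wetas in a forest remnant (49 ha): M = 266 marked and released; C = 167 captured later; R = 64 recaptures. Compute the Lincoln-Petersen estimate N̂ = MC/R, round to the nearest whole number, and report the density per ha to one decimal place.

N̂ = 266·167/64 = 44422/64 ≈ 694.1 → 694
Density = N̂ / area = 694 / 49 ≈ 14.16 → 14.2 per ha

density ≈ 14.2 giant wetas per ha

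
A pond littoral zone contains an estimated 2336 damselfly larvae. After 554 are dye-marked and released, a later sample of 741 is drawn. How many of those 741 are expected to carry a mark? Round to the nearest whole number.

expected recaptures ≈ 176

Expected recaptures E[R] = M·C / N.
E[R] = 554 × 741 / 2336 = 410514 / 2336 ≈ 175.7 → 176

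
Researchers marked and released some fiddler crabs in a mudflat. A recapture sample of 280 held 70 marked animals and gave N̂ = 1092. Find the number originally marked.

From N = M·C/R: M = N·R / C = 1092·70 / 280 = 76440 / 280 = 273.

M = 273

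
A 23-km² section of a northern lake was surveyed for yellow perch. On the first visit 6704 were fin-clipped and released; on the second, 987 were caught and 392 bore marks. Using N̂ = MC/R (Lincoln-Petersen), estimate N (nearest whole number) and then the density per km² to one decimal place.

N̂ = 6704·987/392 = 6616848/392 ≈ 16879.7 → 16880
Density = N̂ / area = 16880 / 23 ≈ 733.91 → 733.9 per km²

density ≈ 733.9 yellow perch per km²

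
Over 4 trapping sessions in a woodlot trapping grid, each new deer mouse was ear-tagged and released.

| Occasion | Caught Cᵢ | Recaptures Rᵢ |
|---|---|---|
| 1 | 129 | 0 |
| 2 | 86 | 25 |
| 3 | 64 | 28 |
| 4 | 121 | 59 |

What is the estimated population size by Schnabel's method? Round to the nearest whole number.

N ≈ 452

Marked at large before each occasion: Mᵢ = Σⱼ<ᵢ (Cⱼ − Rⱼ) → M1=0, M2=129, M3=190, M4=226
Σ MᵢCᵢ = 0·129 + 129·86 + 190·64 + 226·121 = 0 + 11094 + 12160 + 27346 = 50600
Σ Rᵢ = 0 + 25 + 28 + 59 = 112
N̂ = 50600 / 112 ≈ 451.8 → 452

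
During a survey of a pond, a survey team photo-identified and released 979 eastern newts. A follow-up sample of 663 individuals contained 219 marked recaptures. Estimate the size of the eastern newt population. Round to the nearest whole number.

Lincoln-Petersen assumes M/N = R/C, so N = M·C / R.
N = (979 × 663) / 219 = 649077 / 219 ≈ 2963.8 → 2964

N ≈ 2964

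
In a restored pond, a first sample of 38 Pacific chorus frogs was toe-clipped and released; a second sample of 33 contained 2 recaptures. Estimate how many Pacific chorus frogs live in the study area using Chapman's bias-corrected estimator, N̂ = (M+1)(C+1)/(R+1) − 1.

N̂ = (38+1)(33+1)/(2+1) − 1 = 39·34/3 − 1
= 1326/3 − 1 = 442 − 1 = 441

N = 441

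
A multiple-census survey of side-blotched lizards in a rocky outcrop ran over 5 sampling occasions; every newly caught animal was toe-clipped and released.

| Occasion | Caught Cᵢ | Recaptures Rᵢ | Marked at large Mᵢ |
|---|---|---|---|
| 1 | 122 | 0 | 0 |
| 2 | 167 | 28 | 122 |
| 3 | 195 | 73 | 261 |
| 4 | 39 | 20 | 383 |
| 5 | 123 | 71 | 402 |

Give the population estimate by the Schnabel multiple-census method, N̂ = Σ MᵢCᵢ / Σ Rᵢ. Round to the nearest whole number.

N ≈ 707

Σ MᵢCᵢ = 0·122 + 122·167 + 261·195 + 383·39 + 402·123 = 0 + 20374 + 50895 + 14937 + 49446 = 135652
Σ Rᵢ = 0 + 28 + 73 + 20 + 71 = 192
N̂ = 135652 / 192 ≈ 706.5 → 707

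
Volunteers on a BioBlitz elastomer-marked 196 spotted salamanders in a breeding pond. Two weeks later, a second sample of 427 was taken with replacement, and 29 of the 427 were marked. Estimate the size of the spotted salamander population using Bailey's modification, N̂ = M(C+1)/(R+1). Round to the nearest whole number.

N ≈ 2796

N̂ = 196·(427+1)/(29+1) = 196·428/30 = 83888/30 ≈ 2796.3 → 2796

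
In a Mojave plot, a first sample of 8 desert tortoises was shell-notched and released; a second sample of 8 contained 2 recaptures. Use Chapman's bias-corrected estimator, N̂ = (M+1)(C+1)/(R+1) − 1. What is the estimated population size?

N = 26

N̂ = (8+1)(8+1)/(2+1) − 1 = 9·9/3 − 1
= 81/3 − 1 = 27 − 1 = 26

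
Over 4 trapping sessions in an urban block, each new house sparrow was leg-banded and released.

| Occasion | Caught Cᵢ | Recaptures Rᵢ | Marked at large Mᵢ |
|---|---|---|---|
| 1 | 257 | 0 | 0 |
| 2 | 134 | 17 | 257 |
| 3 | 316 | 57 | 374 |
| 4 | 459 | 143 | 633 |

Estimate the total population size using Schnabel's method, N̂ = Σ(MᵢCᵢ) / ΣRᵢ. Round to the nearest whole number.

Σ MᵢCᵢ = 0·257 + 257·134 + 374·316 + 633·459 = 0 + 34438 + 118184 + 290547 = 443169
Σ Rᵢ = 0 + 17 + 57 + 143 = 217
N̂ = 443169 / 217 ≈ 2042.3 → 2042

N ≈ 2042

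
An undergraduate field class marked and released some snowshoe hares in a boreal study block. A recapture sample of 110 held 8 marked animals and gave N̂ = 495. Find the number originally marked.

From N = M·C/R: M = N·R / C = 495·8 / 110 = 3960 / 110 = 36.

M = 36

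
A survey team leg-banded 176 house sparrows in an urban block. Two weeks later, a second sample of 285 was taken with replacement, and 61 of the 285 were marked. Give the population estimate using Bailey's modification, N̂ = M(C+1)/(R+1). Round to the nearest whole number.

N ≈ 812

N̂ = 176·(285+1)/(61+1) = 176·286/62 = 50336/62 ≈ 811.9 → 812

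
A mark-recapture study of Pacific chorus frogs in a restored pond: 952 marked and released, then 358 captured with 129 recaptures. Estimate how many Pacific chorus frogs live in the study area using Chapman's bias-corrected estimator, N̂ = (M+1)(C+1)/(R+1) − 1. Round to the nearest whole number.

N ≈ 2631

N̂ = (952+1)(358+1)/(129+1) − 1 = 953·359/130 − 1
= 342127/130 − 1 ≈ 2631.7 − 1 ≈ 2630.7 → 2631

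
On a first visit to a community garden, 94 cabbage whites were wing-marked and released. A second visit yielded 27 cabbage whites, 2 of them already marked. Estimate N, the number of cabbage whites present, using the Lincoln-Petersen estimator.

N = 1269

N = (94 × 27) / 2 = 2538 / 2 = 1269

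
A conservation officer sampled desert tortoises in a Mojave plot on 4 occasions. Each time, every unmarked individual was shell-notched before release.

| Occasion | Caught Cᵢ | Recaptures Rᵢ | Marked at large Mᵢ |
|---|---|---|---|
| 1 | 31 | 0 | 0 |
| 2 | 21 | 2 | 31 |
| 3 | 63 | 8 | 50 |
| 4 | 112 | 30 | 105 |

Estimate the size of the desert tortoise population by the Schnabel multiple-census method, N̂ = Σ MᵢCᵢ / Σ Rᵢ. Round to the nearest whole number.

Σ MᵢCᵢ = 0·31 + 31·21 + 50·63 + 105·112 = 0 + 651 + 3150 + 11760 = 15561
Σ Rᵢ = 0 + 2 + 8 + 30 = 40
N̂ = 15561 / 40 ≈ 389.0 → 389

N ≈ 389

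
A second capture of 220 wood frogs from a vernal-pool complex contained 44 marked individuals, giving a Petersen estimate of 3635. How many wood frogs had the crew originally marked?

M = 727

From N = M·C/R: M = N·R / C = 3635·44 / 220 = 159940 / 220 = 727.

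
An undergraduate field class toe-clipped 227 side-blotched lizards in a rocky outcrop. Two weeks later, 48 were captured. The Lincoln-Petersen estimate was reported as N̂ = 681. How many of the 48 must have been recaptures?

From N = M·C/R: R = M·C / N = 227·48 / 681 = 10896 / 681 = 16.

R = 16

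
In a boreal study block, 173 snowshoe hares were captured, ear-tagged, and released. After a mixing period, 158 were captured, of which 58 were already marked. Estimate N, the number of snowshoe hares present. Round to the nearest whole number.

N ≈ 471

N = (173 × 158) / 58 = 27334 / 58 ≈ 471.3 → 471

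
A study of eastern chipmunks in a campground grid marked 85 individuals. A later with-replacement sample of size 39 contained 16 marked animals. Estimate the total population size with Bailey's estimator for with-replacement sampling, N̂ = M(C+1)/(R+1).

N = 200

N̂ = 85·(39+1)/(16+1) = 85·40/17 = 3400/17 = 200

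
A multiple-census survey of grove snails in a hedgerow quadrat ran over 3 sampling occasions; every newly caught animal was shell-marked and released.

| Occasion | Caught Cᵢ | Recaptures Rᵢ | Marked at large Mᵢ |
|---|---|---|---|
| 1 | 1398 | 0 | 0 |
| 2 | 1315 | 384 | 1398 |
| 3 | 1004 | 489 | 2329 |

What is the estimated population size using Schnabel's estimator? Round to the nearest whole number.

Σ MᵢCᵢ = 0·1398 + 1398·1315 + 2329·1004 = 0 + 1838370 + 2338316 = 4176686
Σ Rᵢ = 0 + 384 + 489 = 873
N̂ = 4176686 / 873 ≈ 4784.3 → 4784

N ≈ 4784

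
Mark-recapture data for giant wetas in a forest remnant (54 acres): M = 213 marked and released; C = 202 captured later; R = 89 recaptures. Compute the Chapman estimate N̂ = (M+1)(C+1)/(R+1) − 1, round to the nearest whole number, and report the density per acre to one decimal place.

density ≈ 8.9 giant wetas per acre

N̂ = 214·203/90 − 1 = 43442/90 − 1 ≈ 481.7 → 482
Density = N̂ / area = 482 / 54 ≈ 8.93 → 8.9 per acre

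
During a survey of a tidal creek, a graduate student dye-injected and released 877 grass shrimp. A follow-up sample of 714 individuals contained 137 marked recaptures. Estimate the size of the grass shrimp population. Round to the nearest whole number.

N ≈ 4571

Lincoln-Petersen assumes M/N = R/C, so N = M·C / R.
N = (877 × 714) / 137 = 626178 / 137 ≈ 4570.6 → 4571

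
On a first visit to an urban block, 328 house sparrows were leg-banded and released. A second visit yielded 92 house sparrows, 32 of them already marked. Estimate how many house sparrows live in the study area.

N = (328 × 92) / 32 = 30176 / 32 = 943

N = 943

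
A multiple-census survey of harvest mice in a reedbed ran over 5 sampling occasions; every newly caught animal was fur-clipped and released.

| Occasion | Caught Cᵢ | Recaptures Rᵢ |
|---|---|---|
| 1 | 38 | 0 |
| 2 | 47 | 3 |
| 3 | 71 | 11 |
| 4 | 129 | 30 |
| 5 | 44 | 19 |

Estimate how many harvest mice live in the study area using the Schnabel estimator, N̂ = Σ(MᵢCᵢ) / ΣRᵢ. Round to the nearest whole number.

Marked at large before each occasion: Mᵢ = Σⱼ<ᵢ (Cⱼ − Rⱼ) → M1=0, M2=38, M3=82, M4=142, M5=241
Σ MᵢCᵢ = 0·38 + 38·47 + 82·71 + 142·129 + 241·44 = 0 + 1786 + 5822 + 18318 + 10604 = 36530
Σ Rᵢ = 0 + 3 + 11 + 30 + 19 = 63
N̂ = 36530 / 63 ≈ 579.8 → 580

N ≈ 580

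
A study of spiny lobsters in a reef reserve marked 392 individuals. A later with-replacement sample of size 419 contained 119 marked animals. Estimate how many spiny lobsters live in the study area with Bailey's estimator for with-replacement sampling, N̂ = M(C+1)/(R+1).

N̂ = 392·(419+1)/(119+1) = 392·420/120 = 164640/120 = 1372

N = 1372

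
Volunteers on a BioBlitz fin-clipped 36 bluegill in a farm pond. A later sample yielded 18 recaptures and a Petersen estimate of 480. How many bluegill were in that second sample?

C = 240

From N = M·C/R: C = N·R / M = 480·18 / 36 = 8640 / 36 = 240.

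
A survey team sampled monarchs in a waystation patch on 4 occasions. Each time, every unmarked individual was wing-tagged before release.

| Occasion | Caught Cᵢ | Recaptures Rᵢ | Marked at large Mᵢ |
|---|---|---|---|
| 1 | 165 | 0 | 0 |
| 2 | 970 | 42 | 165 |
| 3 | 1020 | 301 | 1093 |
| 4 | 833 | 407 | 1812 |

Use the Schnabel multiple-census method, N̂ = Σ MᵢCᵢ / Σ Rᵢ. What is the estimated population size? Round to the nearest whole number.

Σ MᵢCᵢ = 0·165 + 165·970 + 1093·1020 + 1812·833 = 0 + 160050 + 1114860 + 1509396 = 2784306
Σ Rᵢ = 0 + 42 + 301 + 407 = 750
N̂ = 2784306 / 750 ≈ 3712.4 → 3712

N ≈ 3712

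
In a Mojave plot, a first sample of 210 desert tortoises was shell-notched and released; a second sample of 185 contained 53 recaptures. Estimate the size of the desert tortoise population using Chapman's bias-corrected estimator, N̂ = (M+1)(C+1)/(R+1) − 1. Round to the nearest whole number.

N ≈ 726

N̂ = (210+1)(185+1)/(53+1) − 1 = 211·186/54 − 1
= 39246/54 − 1 ≈ 726.8 − 1 ≈ 725.8 → 726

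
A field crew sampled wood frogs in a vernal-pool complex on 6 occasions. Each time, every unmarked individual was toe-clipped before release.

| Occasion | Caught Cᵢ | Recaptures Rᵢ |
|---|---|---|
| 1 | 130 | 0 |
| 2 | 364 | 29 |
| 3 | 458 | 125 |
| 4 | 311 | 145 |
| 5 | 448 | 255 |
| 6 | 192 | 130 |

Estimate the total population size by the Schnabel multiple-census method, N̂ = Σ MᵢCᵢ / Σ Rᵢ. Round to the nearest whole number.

Marked at large before each occasion: Mᵢ = Σⱼ<ᵢ (Cⱼ − Rⱼ) → M1=0, M2=130, M3=465, M4=798, M5=964, M6=1157
Σ MᵢCᵢ = 0·130 + 130·364 + 465·458 + 798·311 + 964·448 + 1157·192 = 0 + 47320 + 212970 + 248178 + 431872 + 222144 = 1162484
Σ Rᵢ = 0 + 29 + 125 + 145 + 255 + 130 = 684
N̂ = 1162484 / 684 ≈ 1699.5 → 1700

N ≈ 1700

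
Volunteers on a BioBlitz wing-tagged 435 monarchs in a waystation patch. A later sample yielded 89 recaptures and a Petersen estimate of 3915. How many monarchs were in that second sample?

From N = M·C/R: C = N·R / M = 3915·89 / 435 = 348435 / 435 = 801.

C = 801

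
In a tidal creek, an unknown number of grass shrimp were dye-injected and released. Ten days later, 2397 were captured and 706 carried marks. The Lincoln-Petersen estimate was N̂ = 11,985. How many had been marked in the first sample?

From N = M·C/R: M = N·R / C = 11985·706 / 2397 = 8461410 / 2397 = 3530.

M = 3530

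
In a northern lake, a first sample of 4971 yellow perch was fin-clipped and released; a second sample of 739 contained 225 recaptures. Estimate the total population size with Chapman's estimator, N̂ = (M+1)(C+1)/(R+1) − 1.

N̂ = (4971+1)(739+1)/(225+1) − 1 = 4972·740/226 − 1
= 3679280/226 − 1 = 16280 − 1 = 16279

N = 16,279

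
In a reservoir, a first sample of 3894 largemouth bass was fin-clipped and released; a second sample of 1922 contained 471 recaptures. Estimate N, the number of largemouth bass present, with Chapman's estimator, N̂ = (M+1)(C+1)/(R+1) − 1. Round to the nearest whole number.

N ≈ 15,868

N̂ = (3894+1)(1922+1)/(471+1) − 1 = 3895·1923/472 − 1
= 7490085/472 − 1 ≈ 15868.8 − 1 ≈ 15867.8 → 15868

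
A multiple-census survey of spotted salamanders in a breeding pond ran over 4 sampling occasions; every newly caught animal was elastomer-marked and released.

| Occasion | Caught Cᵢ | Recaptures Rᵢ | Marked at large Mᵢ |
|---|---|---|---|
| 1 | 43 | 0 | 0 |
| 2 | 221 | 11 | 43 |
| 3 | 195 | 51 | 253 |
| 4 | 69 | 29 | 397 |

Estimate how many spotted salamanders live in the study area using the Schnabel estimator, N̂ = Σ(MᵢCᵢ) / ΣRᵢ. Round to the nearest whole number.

Σ MᵢCᵢ = 0·43 + 43·221 + 253·195 + 397·69 = 0 + 9503 + 49335 + 27393 = 86231
Σ Rᵢ = 0 + 11 + 51 + 29 = 91
N̂ = 86231 / 91 ≈ 947.6 → 948

N ≈ 948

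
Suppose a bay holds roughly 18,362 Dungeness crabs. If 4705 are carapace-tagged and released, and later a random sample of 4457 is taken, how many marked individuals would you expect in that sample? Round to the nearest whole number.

The marked fraction of the population is 4705/18362, so in a sample of 4457 expect C·(M/N) marked.
E[R] = 4705 × 4457 / 18362 = 20970185 / 18362 ≈ 1142.0 → 1142

expected recaptures ≈ 1142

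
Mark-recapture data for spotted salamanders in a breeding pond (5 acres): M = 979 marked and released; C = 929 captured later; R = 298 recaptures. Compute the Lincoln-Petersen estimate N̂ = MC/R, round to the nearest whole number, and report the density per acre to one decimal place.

N̂ = 979·929/298 = 909491/298 ≈ 3052.0 → 3052
Density = N̂ / area = 3052 / 5 ≈ 610.40 → 610.4 per acre

density ≈ 610.4 spotted salamanders per acre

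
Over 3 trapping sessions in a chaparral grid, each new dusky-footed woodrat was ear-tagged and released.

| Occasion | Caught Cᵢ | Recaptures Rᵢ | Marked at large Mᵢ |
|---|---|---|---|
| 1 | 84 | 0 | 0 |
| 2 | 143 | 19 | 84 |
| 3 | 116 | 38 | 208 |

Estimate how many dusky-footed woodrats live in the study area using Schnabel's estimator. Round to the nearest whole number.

Σ MᵢCᵢ = 0·84 + 84·143 + 208·116 = 0 + 12012 + 24128 = 36140
Σ Rᵢ = 0 + 19 + 38 = 57
N̂ = 36140 / 57 ≈ 634.0 → 634

N ≈ 634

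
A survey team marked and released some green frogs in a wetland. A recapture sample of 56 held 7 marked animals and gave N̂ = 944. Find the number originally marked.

From N = M·C/R: M = N·R / C = 944·7 / 56 = 6608 / 56 = 118.

M = 118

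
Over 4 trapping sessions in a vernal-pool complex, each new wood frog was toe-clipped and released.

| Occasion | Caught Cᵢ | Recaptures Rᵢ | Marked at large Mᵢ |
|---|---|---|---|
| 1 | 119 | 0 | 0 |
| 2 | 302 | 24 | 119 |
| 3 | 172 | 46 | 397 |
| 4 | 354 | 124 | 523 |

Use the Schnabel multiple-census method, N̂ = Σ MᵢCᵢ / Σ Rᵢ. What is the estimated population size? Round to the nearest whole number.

Σ MᵢCᵢ = 0·119 + 119·302 + 397·172 + 523·354 = 0 + 35938 + 68284 + 185142 = 289364
Σ Rᵢ = 0 + 24 + 46 + 124 = 194
N̂ = 289364 / 194 ≈ 1491.6 → 1492

N ≈ 1492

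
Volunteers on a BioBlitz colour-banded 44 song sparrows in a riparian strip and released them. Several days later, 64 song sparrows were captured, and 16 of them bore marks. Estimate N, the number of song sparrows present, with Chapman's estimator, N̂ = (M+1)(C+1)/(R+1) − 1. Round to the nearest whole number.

N ≈ 171

N̂ = (44+1)(64+1)/(16+1) − 1 = 45·65/17 − 1
= 2925/17 − 1 ≈ 172.1 − 1 ≈ 171.1 → 171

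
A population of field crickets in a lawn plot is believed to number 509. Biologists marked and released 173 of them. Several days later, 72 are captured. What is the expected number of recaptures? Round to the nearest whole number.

The marked fraction of the population is 173/509, so in a sample of 72 expect C·(M/N) marked.
E[R] = 173 × 72 / 509 = 12456 / 509 ≈ 24.47 → 24

expected recaptures ≈ 24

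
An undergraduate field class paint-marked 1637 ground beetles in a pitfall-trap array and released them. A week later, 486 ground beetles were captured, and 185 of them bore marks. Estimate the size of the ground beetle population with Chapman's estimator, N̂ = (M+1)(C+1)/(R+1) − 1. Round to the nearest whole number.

N ≈ 4288

N̂ = (1637+1)(486+1)/(185+1) − 1 = 1638·487/186 − 1
= 797706/186 − 1 ≈ 4288.7 − 1 ≈ 4287.7 → 4288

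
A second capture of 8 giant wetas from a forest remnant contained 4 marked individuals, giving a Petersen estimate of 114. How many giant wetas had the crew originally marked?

From N = M·C/R: M = N·R / C = 114·4 / 8 = 456 / 8 = 57.

M = 57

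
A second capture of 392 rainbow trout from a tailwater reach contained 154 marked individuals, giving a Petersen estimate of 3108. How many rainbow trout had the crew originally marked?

M = 1221

From N = M·C/R: M = N·R / C = 3108·154 / 392 = 478632 / 392 = 1221.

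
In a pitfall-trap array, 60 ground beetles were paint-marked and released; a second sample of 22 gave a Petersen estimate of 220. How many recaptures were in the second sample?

From N = M·C/R: R = M·C / N = 60·22 / 220 = 1320 / 220 = 6.

R = 6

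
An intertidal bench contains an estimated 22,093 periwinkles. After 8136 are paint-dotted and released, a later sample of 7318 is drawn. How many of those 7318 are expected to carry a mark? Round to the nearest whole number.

expected recaptures ≈ 2695

The marked fraction of the population is 8136/22093, so in a sample of 7318 expect C·(M/N) marked.
E[R] = 8136 × 7318 / 22093 = 59539248 / 22093 ≈ 2694.9 → 2695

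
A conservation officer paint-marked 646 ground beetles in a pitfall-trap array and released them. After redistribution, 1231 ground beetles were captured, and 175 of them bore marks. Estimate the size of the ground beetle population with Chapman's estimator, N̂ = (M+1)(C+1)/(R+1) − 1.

N = 4528

N̂ = (646+1)(1231+1)/(175+1) − 1 = 647·1232/176 − 1
= 797104/176 − 1 = 4529 − 1 = 4528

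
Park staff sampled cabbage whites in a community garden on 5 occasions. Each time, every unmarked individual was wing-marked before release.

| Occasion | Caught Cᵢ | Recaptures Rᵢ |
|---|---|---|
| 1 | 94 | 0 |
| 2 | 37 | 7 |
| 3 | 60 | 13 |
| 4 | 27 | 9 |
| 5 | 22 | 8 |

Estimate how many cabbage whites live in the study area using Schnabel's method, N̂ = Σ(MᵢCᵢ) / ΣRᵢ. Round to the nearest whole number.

Marked at large before each occasion: Mᵢ = Σⱼ<ᵢ (Cⱼ − Rⱼ) → M1=0, M2=94, M3=124, M4=171, M5=189
Σ MᵢCᵢ = 0·94 + 94·37 + 124·60 + 171·27 + 189·22 = 0 + 3478 + 7440 + 4617 + 4158 = 19693
Σ Rᵢ = 0 + 7 + 13 + 9 + 8 = 37
N̂ = 19693 / 37 ≈ 532.2 → 532

N ≈ 532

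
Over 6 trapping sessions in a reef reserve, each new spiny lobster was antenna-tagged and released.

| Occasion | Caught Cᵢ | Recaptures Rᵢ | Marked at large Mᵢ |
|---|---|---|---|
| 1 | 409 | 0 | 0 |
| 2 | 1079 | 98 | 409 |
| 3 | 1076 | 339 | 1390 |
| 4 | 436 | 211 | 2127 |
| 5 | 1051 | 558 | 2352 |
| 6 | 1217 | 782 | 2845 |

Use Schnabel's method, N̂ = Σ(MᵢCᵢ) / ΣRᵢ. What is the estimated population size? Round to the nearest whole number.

Σ MᵢCᵢ = 0·409 + 409·1079 + 1390·1076 + 2127·436 + 2352·1051 + 2845·1217 = 0 + 441311 + 1495640 + 927372 + 2471952 + 3462365 = 8798640
Σ Rᵢ = 0 + 98 + 339 + 211 + 558 + 782 = 1988
N̂ = 8798640 / 1988 ≈ 4425.9 → 4426

N ≈ 4426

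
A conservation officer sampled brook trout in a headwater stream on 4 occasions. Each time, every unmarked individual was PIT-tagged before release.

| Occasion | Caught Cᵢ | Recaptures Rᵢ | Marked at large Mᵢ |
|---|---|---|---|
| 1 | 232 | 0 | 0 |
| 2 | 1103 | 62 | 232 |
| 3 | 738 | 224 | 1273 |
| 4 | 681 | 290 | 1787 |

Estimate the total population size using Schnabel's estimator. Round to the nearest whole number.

Σ MᵢCᵢ = 0·232 + 232·1103 + 1273·738 + 1787·681 = 0 + 255896 + 939474 + 1216947 = 2412317
Σ Rᵢ = 0 + 62 + 224 + 290 = 576
N̂ = 2412317 / 576 ≈ 4188.1 → 4188

N ≈ 4188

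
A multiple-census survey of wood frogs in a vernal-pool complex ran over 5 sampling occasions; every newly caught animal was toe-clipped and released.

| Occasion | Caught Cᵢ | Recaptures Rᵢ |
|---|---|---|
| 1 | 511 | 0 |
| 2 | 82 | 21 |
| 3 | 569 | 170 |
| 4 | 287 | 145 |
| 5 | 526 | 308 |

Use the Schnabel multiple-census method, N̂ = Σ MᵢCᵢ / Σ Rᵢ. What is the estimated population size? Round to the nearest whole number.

Marked at large before each occasion: Mᵢ = Σⱼ<ᵢ (Cⱼ − Rⱼ) → M1=0, M2=511, M3=572, M4=971, M5=1113
Σ MᵢCᵢ = 0·511 + 511·82 + 572·569 + 971·287 + 1113·526 = 0 + 41902 + 325468 + 278677 + 585438 = 1231485
Σ Rᵢ = 0 + 21 + 170 + 145 + 308 = 644
N̂ = 1231485 / 644 ≈ 1912.2 → 1912

N ≈ 1912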